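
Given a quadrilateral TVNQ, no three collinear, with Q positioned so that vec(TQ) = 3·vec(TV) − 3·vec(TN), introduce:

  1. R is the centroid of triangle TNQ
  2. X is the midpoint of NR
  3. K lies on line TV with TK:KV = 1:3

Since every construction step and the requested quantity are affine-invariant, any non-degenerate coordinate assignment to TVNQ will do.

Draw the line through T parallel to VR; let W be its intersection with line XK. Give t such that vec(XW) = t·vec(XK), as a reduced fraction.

t = 2

Set T = (0, 0), V = (1, 0), N = (0, 1), Q = (3, -3); any affine frame gives the same invariant.
1. R is the centroid of triangle TNQ ⇒ R = (1, -2/3)
2. X is the midpoint of NR ⇒ X = (1/2, 1/6)
3. K lies on line TV with TK:KV = 1:3 ⇒ K = (1/4, 0)
through T parallel to VR: direction (0, -2/3); meets XK at W = (0, -1/6)
W = X + t·(K−X) with t = 2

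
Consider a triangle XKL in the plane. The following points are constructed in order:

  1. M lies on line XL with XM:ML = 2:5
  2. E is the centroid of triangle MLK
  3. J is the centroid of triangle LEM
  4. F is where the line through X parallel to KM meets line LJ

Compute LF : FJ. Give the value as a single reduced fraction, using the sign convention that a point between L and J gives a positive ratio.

LF:FJ = -63/38

Choose coordinates X = (0, 0), K = (1, 0), L = (0, 1).
1. M lies on line XL with XM:ML = 2:5 ⇒ M = (0, 2/7)
2. E is the centroid of triangle MLK ⇒ E = (1/3, 3/7)
3. J is the centroid of triangle LEM ⇒ J = (1/9, 4/7)
4. F is where the line through X parallel to KM meets line LJ ⇒ F = (7/25, -2/25)
F = L + t·(J−L) with t = 63/25, so LF:FJ = t:(1−t) = 63/25:-38/25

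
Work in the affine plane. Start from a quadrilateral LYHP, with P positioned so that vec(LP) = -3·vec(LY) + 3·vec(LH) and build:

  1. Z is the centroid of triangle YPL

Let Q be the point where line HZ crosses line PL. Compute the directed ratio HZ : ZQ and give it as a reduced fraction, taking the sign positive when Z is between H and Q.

HZ:ZQ = 2

Work in coordinates with L = (0, 0), Y = (1, 0), H = (0, 1), P = (-3, 3).
1. Z is the centroid of triangle YPL ⇒ Z = (-2/3, 1)
line HZ meets PL at Q = (-1, 1)
Z = H + t·(Q−H) with t = 2/3, so HZ:ZQ = 2/3:1/3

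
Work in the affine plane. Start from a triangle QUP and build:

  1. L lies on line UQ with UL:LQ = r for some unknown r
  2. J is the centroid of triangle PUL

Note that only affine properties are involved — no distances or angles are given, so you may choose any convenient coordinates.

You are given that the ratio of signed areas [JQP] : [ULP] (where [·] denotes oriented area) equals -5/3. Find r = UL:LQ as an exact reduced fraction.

Set Q = (0, 0), U = (1, 0), P = (0, 1); any affine frame gives the same invariant.
1. With UL:LQ = r, write λ = r/(r+1) so L = U + λ·(Q−U); L is affine-linear in λ
2. J is the centroid of triangle PUL ⇒ J is an affine combination of earlier points and hence also affine-linear in λ
Every point depending on L is an affine combination of L and λ-independent points, so each such coordinate is linear in λ; the λ² term in each signed area is a multiple of (Q−U)×(Q−U) = 0, so 2·[JQP] and 2·[ULP] are each linear in λ. Evaluating at λ=0 and λ=1:
  2·[JQP] = 1/3·λ − 2/3,   2·[ULP] = −λ
So [JQP]:[ULP] = (1/3·λ − 2/3) / (−λ). Setting this equal to -5/3:
  1/3·λ − 2/3 = -5/3·(−λ)  ⇒  λ = -1/2
Then r = λ/(1−λ) = (-1/2)/(3/2) = -1/3. Check: with r = -1/3, L = (3/2, 0) and [JQP]:[ULP] = -5/3 as required.

r = -1/3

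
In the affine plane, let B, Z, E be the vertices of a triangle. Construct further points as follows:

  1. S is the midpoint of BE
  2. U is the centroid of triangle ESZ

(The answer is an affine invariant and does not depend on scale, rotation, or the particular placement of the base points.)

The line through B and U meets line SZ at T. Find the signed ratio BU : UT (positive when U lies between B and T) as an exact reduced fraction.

BU:UT = -4

Choose coordinates B = (0, 0), Z = (1, 0), E = (0, 1).
1. S is the midpoint of BE ⇒ S = (0, 1/2)
2. U is the centroid of triangle ESZ ⇒ U = (1/3, 1/2)
line BU meets SZ at T = (1/4, 3/8)
U = B + t·(T−B) with t = 4/3, so BU:UT = 4/3:-1/3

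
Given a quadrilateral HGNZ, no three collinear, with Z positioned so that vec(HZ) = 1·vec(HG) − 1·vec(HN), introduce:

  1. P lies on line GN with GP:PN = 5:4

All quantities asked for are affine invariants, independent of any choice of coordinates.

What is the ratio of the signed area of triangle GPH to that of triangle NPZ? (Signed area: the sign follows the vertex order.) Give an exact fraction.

[GPH]:[NPZ] = -5/4

Work in coordinates with H = (0, 0), G = (1, 0), N = (0, 1), Z = (1, -1).
1. P lies on line GN with GP:PN = 5:4 ⇒ P = (4/9, 5/9)
2·[GPH] = 5/9, 2·[NPZ] = -4/9
[GPH]:[NPZ] = 5/9:-4/9 = -5/4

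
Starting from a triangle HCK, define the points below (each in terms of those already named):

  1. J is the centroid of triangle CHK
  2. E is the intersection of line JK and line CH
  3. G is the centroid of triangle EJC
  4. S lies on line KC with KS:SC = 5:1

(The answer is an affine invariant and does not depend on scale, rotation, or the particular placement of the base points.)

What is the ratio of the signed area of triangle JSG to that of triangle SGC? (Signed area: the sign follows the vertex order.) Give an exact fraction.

Assign H = (0, 0), C = (1, 0), K = (0, 1) — the answer is frame-independent, so this choice is without loss of generality.
1. J is the centroid of triangle CHK ⇒ J = (1/3, 1/3)
2. E is the intersection of line JK and line CH ⇒ E = (1/2, 0)
3. G is the centroid of triangle EJC ⇒ G = (11/18, 1/9)
4. S lies on line KC with KS:SC = 5:1 ⇒ S = (5/6, 1/6)
2·[JSG] = -7/108, 2·[SGC] = 5/108
[JSG]:[SGC] = -7/108:5/108 = -7/5

[JSG]:[SGC] = -7/5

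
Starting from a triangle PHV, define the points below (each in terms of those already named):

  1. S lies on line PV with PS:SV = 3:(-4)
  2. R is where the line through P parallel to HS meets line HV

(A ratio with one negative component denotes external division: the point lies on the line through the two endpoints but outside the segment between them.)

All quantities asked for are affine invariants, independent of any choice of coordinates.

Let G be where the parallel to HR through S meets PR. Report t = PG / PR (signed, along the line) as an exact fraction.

Work in coordinates with P = (0, 0), H = (1, 0), V = (0, 1).
1. S lies on line PV with PS:SV = 3:(-4) ⇒ S = (0, -3)
2. R is where the line through P parallel to HS meets line HV ⇒ R = (1/4, 3/4)
through S parallel to HR: direction (-3/4, 3/4); meets PR at G = (-3/4, -9/4)
G = P + t·(R−P) with t = -3

t = -3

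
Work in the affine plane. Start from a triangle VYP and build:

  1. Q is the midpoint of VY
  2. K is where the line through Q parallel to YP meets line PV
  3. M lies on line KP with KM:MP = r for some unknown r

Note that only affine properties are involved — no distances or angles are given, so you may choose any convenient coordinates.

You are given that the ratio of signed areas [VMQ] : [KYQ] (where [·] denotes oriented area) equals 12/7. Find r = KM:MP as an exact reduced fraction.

Set V = (0, 0), Y = (1, 0), P = (0, 1); any affine frame gives the same invariant.
1. Q is the midpoint of VY ⇒ Q = (1/2, 0)
2. K is where the line through Q parallel to YP meets line PV ⇒ K = (0, 1/2)
3. With KM:MP = r, write λ = r/(r+1) so M = K + λ·(P−K); M is affine-linear in λ
Every point depending on M is an affine combination of M and λ-independent points, so each such coordinate is linear in λ; the λ² term in each signed area is a multiple of (P−K)×(P−K) = 0, so 2·[VMQ] and 2·[KYQ] are each linear in λ. Evaluating at λ=0 and λ=1:
  2·[VMQ] = -1/4·λ − 1/4,   2·[KYQ] = -1/4
So [VMQ]:[KYQ] = (-1/4·λ − 1/4) / (-1/4). Setting this equal to 12/7:
  -1/4·λ − 1/4 = 12/7·(-1/4)  ⇒  λ = 5/7
Then r = λ/(1−λ) = (5/7)/(2/7) = 5/2. Check: with r = 5/2, M = (0, 6/7) and [VMQ]:[KYQ] = 12/7 as required.

r = 5/2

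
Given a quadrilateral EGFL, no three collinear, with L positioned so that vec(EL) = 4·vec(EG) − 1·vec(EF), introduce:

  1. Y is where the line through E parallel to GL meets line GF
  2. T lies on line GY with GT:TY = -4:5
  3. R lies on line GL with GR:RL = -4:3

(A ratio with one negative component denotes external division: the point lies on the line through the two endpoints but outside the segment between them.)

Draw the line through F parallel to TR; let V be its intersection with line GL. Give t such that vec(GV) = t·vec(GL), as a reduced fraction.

Set E = (0, 0), G = (1, 0), F = (0, 1), L = (4, -1); any affine frame gives the same invariant.
1. Y is where the line through E parallel to GL meets line GF ⇒ Y = (3/2, -1/2)
2. T lies on line GY with GT:TY = -4:5 ⇒ T = (-1, 2)
3. R lies on line GL with GR:RL = -4:3 ⇒ R = (13, -4)
through F parallel to TR: direction (14, -6); meets GL at V = (7, -2)
V = G + t·(L−G) with t = 2

t = 2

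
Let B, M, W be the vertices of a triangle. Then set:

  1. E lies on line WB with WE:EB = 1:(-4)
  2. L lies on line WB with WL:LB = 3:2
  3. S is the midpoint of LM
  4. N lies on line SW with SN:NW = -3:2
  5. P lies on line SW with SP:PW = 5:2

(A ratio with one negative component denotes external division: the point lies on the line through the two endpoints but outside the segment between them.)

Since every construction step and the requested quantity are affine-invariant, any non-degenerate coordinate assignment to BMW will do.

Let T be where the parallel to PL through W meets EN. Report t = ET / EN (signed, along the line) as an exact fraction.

t = -5/58

Work in coordinates with B = (0, 0), M = (1, 0), W = (0, 1).
1. E lies on line WB with WE:EB = 1:(-4) ⇒ E = (0, 4/3)
2. L lies on line WB with WL:LB = 3:2 ⇒ L = (0, 2/5)
3. S is the midpoint of LM ⇒ S = (1/2, 1/5)
4. N lies on line SW with SN:NW = -3:2 ⇒ N = (-1, 13/5)
5. P lies on line SW with SP:PW = 5:2 ⇒ P = (1/7, 27/35)
through W parallel to PL: direction (-1/7, -13/35); meets EN at T = (5/58, 71/58)
T = E + t·(N−E) with t = -5/58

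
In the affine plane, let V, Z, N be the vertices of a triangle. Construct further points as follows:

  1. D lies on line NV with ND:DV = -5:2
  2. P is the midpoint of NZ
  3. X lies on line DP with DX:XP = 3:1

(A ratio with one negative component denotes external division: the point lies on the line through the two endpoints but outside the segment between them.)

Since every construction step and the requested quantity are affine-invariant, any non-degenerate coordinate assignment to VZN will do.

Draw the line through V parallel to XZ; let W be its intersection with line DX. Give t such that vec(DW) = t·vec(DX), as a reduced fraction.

t = 2/3

Set V = (0, 0), Z = (1, 0), N = (0, 1); any affine frame gives the same invariant.
1. D lies on line NV with ND:DV = -5:2 ⇒ D = (0, -2/3)
2. P is the midpoint of NZ ⇒ P = (1/2, 1/2)
3. X lies on line DP with DX:XP = 3:1 ⇒ X = (3/8, 5/24)
through V parallel to XZ: direction (5/8, -5/24); meets DX at W = (1/4, -1/12)
W = D + t·(X−D) with t = 2/3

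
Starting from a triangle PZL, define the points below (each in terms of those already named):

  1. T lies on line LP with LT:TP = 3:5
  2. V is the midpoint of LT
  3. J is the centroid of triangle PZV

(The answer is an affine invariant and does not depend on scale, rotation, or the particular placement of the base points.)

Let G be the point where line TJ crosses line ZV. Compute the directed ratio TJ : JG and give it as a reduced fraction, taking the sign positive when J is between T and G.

TJ:JG = -4/13

Work in coordinates with P = (0, 0), Z = (1, 0), L = (0, 1).
1. T lies on line LP with LT:TP = 3:5 ⇒ T = (0, 5/8)
2. V is the midpoint of LT ⇒ V = (0, 13/16)
3. J is the centroid of triangle PZV ⇒ J = (1/3, 13/48)
line TJ meets ZV at G = (-3/4, 91/64)
J = T + t·(G−T) with t = -4/9, so TJ:JG = -4/9:13/9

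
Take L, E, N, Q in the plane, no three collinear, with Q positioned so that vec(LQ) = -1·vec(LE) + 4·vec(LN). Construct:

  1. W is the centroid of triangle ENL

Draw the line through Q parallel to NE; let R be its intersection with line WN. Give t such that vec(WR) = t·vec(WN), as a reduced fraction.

t = 7

Assign L = (0, 0), E = (1, 0), N = (0, 1), Q = (-1, 4) — the answer is frame-independent, so this choice is without loss of generality.
1. W is the centroid of triangle ENL ⇒ W = (1/3, 1/3)
through Q parallel to NE: direction (1, -1); meets WN at R = (-2, 5)
R = W + t·(N−W) with t = 7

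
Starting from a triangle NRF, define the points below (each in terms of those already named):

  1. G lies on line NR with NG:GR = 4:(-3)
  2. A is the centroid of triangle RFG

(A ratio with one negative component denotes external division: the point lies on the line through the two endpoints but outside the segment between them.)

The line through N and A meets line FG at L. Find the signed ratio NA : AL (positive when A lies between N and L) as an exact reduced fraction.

NA:AL = 3

Set N = (0, 0), R = (1, 0), F = (0, 1); any affine frame gives the same invariant.
1. G lies on line NR with NG:GR = 4:(-3) ⇒ G = (4, 0)
2. A is the centroid of triangle RFG ⇒ A = (5/3, 1/3)
line NA meets FG at L = (20/9, 4/9)
A = N + t·(L−N) with t = 3/4, so NA:AL = 3/4:1/4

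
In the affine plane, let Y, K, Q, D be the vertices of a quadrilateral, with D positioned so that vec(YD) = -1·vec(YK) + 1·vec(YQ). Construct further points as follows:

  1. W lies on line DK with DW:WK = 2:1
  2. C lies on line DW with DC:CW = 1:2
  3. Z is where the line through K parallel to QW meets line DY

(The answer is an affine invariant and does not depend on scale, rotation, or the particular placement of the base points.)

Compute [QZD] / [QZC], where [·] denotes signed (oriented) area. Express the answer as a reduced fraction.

Choose coordinates Y = (0, 0), K = (1, 0), Q = (0, 1), D = (-1, 1).
1. W lies on line DK with DW:WK = 2:1 ⇒ W = (1/3, 1/3)
2. C lies on line DW with DC:CW = 1:2 ⇒ C = (-5/9, 7/9)
3. Z is where the line through K parallel to QW meets line DY ⇒ Z = (2, -2)
2·[QZD] = -3, 2·[QZC] = -19/9
[QZD]:[QZC] = -3:-19/9 = 27/19

[QZD]:[QZC] = 27/19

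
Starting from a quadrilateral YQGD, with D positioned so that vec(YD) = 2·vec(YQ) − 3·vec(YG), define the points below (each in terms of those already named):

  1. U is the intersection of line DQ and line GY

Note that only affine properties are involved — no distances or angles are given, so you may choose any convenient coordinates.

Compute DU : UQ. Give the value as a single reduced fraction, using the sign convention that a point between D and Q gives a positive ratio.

Assign Y = (0, 0), Q = (1, 0), G = (0, 1), D = (2, -3) — the answer is frame-independent, so this choice is without loss of generality.
1. U is the intersection of line DQ and line GY ⇒ U = (0, 3)
U = D + t·(Q−D) with t = 2, so DU:UQ = t:(1−t) = 2:-1

DU:UQ = -2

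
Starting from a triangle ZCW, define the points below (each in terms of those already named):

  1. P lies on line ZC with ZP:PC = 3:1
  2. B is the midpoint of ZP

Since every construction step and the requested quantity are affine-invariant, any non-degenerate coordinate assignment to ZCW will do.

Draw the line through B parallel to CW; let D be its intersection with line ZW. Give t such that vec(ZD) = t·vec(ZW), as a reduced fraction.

Choose coordinates Z = (0, 0), C = (1, 0), W = (0, 1).
1. P lies on line ZC with ZP:PC = 3:1 ⇒ P = (3/4, 0)
2. B is the midpoint of ZP ⇒ B = (3/8, 0)
through B parallel to CW: direction (-1, 1); meets ZW at D = (0, 3/8)
D = Z + t·(W−Z) with t = 3/8

t = 3/8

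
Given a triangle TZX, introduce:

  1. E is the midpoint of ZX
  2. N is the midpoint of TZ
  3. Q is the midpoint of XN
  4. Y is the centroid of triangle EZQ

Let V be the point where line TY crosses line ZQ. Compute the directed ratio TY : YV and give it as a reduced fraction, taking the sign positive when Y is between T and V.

Assign T = (0, 0), Z = (1, 0), X = (0, 1) — the answer is frame-independent, so this choice is without loss of generality.
1. E is the midpoint of ZX ⇒ E = (1/2, 1/2)
2. N is the midpoint of TZ ⇒ N = (1/2, 0)
3. Q is the midpoint of XN ⇒ Q = (1/4, 1/2)
4. Y is the centroid of triangle EZQ ⇒ Y = (7/12, 1/3)
line TY meets ZQ at V = (7/13, 4/13)
Y = T + t·(V−T) with t = 13/12, so TY:YV = 13/12:-1/12

TY:YV = -13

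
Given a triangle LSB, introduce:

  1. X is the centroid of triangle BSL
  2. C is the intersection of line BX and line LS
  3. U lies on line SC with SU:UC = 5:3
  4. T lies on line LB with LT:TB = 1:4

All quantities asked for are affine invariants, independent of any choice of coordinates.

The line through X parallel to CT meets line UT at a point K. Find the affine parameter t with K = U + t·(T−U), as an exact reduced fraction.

t = -23/9

Work in coordinates with L = (0, 0), S = (1, 0), B = (0, 1).
1. X is the centroid of triangle BSL ⇒ X = (1/3, 1/3)
2. C is the intersection of line BX and line LS ⇒ C = (1/2, 0)
3. U lies on line SC with SU:UC = 5:3 ⇒ U = (11/16, 0)
4. T lies on line LB with LT:TB = 1:4 ⇒ T = (0, 1/5)
through X parallel to CT: direction (-1/2, 1/5); meets UT at K = (22/9, -23/45)
K = U + t·(T−U) with t = -23/9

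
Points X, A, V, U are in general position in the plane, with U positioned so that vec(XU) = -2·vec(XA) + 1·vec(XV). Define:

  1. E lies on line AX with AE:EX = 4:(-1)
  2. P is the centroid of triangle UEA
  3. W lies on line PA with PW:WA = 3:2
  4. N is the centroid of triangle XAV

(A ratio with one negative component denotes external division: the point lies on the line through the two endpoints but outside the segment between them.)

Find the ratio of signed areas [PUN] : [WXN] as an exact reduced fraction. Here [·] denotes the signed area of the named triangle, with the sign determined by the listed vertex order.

[PUN]:[WXN] = 70/13

Set X = (0, 0), A = (1, 0), V = (0, 1), U = (-2, 1); any affine frame gives the same invariant.
1. E lies on line AX with AE:EX = 4:(-1) ⇒ E = (-1/3, 0)
2. P is the centroid of triangle UEA ⇒ P = (-4/9, 1/3)
3. W lies on line PA with PW:WA = 3:2 ⇒ W = (19/45, 2/15)
4. N is the centroid of triangle XAV ⇒ N = (1/3, 1/3)
2·[PUN] = -14/27, 2·[WXN] = -13/135
[PUN]:[WXN] = -14/27:-13/135 = 70/13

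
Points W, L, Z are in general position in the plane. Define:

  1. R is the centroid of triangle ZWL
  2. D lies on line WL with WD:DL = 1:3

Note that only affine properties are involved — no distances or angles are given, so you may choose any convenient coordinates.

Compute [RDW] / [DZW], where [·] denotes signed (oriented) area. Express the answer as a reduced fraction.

[RDW]:[DZW] = -1/3

Assign W = (0, 0), L = (1, 0), Z = (0, 1) — the answer is frame-independent, so this choice is without loss of generality.
1. R is the centroid of triangle ZWL ⇒ R = (1/3, 1/3)
2. D lies on line WL with WD:DL = 1:3 ⇒ D = (1/4, 0)
2·[RDW] = -1/12, 2·[DZW] = 1/4
[RDW]:[DZW] = -1/12:1/4 = -1/3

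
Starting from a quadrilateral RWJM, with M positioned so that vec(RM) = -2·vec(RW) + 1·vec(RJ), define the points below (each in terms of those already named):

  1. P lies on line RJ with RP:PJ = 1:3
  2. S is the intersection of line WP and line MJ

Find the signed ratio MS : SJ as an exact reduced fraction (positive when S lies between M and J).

Set R = (0, 0), W = (1, 0), J = (0, 1), M = (-2, 1); any affine frame gives the same invariant.
1. P lies on line RJ with RP:PJ = 1:3 ⇒ P = (0, 1/4)
2. S is the intersection of line WP and line MJ ⇒ S = (-3, 1)
S = M + t·(J−M) with t = -1/2, so MS:SJ = t:(1−t) = -1/2:3/2

MS:SJ = -1/3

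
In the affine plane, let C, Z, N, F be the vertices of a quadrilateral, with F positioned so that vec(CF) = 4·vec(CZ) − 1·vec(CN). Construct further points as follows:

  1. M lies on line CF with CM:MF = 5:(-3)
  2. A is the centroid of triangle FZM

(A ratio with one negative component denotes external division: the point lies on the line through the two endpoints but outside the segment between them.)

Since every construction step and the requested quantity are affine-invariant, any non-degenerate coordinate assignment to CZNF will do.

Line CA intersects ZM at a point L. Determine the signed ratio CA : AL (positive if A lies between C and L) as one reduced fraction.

Choose coordinates C = (0, 0), Z = (1, 0), N = (0, 1), F = (4, -1).
1. M lies on line CF with CM:MF = 5:(-3) ⇒ M = (10, -5/2)
2. A is the centroid of triangle FZM ⇒ A = (5, -7/6)
line CA meets ZM at L = (25/4, -35/24)
A = C + t·(L−C) with t = 4/5, so CA:AL = 4/5:1/5

CA:AL = 4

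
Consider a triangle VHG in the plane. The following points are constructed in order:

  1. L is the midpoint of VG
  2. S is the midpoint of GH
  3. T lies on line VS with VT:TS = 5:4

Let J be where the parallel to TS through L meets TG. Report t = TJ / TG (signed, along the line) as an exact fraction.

Work in coordinates with V = (0, 0), H = (1, 0), G = (0, 1).
1. L is the midpoint of VG ⇒ L = (0, 1/2)
2. S is the midpoint of GH ⇒ S = (1/2, 1/2)
3. T lies on line VS with VT:TS = 5:4 ⇒ T = (5/18, 5/18)
through L parallel to TS: direction (2/9, 2/9); meets TG at J = (5/36, 23/36)
J = T + t·(G−T) with t = 1/2

t = 1/2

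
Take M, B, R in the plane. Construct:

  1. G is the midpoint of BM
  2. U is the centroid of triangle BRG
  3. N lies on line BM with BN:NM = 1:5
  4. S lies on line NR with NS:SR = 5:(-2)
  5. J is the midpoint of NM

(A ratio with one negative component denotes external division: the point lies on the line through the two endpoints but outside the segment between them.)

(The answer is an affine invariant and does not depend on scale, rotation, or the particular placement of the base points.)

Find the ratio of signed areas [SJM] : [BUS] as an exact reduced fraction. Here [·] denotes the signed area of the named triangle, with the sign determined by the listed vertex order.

Choose coordinates M = (0, 0), B = (1, 0), R = (0, 1).
1. G is the midpoint of BM ⇒ G = (1/2, 0)
2. U is the centroid of triangle BRG ⇒ U = (1/2, 1/3)
3. N lies on line BM with BN:NM = 1:5 ⇒ N = (5/6, 0)
4. S lies on line NR with NS:SR = 5:(-2) ⇒ S = (-5/9, 5/3)
5. J is the midpoint of NM ⇒ J = (5/12, 0)
2·[SJM] = -25/36, 2·[BUS] = -17/54
[SJM]:[BUS] = -25/36:-17/54 = 75/34

[SJM]:[BUS] = 75/34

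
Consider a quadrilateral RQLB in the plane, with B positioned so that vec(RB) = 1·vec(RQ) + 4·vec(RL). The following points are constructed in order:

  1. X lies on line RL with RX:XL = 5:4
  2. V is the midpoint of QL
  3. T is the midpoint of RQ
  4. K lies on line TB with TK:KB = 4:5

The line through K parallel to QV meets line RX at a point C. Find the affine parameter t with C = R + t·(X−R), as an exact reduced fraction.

t = 9/2

Assign R = (0, 0), Q = (1, 0), L = (0, 1), B = (1, 4) — the answer is frame-independent, so this choice is without loss of generality.
1. X lies on line RL with RX:XL = 5:4 ⇒ X = (0, 5/9)
2. V is the midpoint of QL ⇒ V = (1/2, 1/2)
3. T is the midpoint of RQ ⇒ T = (1/2, 0)
4. K lies on line TB with TK:KB = 4:5 ⇒ K = (13/18, 16/9)
through K parallel to QV: direction (-1/2, 1/2); meets RX at C = (0, 5/2)
C = R + t·(X−R) with t = 9/2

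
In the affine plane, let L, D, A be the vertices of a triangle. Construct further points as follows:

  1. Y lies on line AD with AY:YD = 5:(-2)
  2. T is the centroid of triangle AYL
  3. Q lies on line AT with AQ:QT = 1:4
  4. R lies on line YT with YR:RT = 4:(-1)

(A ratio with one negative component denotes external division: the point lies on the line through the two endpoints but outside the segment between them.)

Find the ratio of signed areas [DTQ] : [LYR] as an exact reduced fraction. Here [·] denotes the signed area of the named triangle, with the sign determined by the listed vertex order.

[DTQ]:[LYR] = -9/25

Choose coordinates L = (0, 0), D = (1, 0), A = (0, 1).
1. Y lies on line AD with AY:YD = 5:(-2) ⇒ Y = (5/3, -2/3)
2. T is the centroid of triangle AYL ⇒ T = (5/9, 1/9)
3. Q lies on line AT with AQ:QT = 1:4 ⇒ Q = (1/9, 37/45)
4. R lies on line YT with YR:RT = 4:(-1) ⇒ R = (5/27, 10/27)
2·[DTQ] = -4/15, 2·[LYR] = 20/27
[DTQ]:[LYR] = -4/15:20/27 = -9/25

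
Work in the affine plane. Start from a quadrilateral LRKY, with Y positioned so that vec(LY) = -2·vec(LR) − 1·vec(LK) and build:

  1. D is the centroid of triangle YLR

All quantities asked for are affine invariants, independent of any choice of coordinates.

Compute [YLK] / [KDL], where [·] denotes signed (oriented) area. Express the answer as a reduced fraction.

Set L = (0, 0), R = (1, 0), K = (0, 1), Y = (-2, -1); any affine frame gives the same invariant.
1. D is the centroid of triangle YLR ⇒ D = (-1/3, -1/3)
2·[YLK] = 2, 2·[KDL] = 1/3
[YLK]:[KDL] = 2:1/3 = 6

[YLK]:[KDL] = 6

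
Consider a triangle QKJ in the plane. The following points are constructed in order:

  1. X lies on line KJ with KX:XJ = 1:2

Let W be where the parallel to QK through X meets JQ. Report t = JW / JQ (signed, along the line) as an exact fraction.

t = 2/3

Set Q = (0, 0), K = (1, 0), J = (0, 1); any affine frame gives the same invariant.
1. X lies on line KJ with KX:XJ = 1:2 ⇒ X = (2/3, 1/3)
through X parallel to QK: direction (1, 0); meets JQ at W = (0, 1/3)
W = J + t·(Q−J) with t = 2/3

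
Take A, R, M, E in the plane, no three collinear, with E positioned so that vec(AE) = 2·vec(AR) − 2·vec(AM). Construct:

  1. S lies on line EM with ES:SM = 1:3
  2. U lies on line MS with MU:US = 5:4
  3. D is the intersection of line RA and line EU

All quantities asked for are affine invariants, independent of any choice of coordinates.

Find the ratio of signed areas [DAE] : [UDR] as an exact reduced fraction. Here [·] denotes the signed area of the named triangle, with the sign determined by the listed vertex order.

Assign A = (0, 0), R = (1, 0), M = (0, 1), E = (2, -2) — the answer is frame-independent, so this choice is without loss of generality.
1. S lies on line EM with ES:SM = 1:3 ⇒ S = (3/2, -5/4)
2. U lies on line MS with MU:US = 5:4 ⇒ U = (5/6, -1/4)
3. D is the intersection of line RA and line EU ⇒ D = (2/3, 0)
2·[DAE] = 4/3, 2·[UDR] = -1/12
[DAE]:[UDR] = 4/3:-1/12 = -16

[DAE]:[UDR] = -16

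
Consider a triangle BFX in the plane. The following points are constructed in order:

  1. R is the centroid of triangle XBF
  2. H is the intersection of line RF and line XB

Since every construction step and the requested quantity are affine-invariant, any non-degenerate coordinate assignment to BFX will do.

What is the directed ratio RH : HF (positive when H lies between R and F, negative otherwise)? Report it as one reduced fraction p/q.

Assign B = (0, 0), F = (1, 0), X = (0, 1) — the answer is frame-independent, so this choice is without loss of generality.
1. R is the centroid of triangle XBF ⇒ R = (1/3, 1/3)
2. H is the intersection of line RF and line XB ⇒ H = (0, 1/2)
H = R + t·(F−R) with t = -1/2, so RH:HF = t:(1−t) = -1/2:3/2

RH:HF = -1/3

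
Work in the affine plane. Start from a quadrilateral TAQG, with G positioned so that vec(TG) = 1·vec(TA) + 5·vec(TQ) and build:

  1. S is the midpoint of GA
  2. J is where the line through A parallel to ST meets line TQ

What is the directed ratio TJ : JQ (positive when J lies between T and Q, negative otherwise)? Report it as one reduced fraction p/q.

Choose coordinates T = (0, 0), A = (1, 0), Q = (0, 1), G = (1, 5).
1. S is the midpoint of GA ⇒ S = (1, 5/2)
2. J is where the line through A parallel to ST meets line TQ ⇒ J = (0, -5/2)
J = T + t·(Q−T) with t = -5/2, so TJ:JQ = t:(1−t) = -5/2:7/2

TJ:JQ = -5/7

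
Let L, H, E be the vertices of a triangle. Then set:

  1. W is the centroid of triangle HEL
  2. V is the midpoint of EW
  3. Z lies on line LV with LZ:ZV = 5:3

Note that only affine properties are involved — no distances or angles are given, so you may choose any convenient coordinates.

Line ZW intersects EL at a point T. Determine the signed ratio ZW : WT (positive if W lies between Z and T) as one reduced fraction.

Work in coordinates with L = (0, 0), H = (1, 0), E = (0, 1).
1. W is the centroid of triangle HEL ⇒ W = (1/3, 1/3)
2. V is the midpoint of EW ⇒ V = (1/6, 2/3)
3. Z lies on line LV with LZ:ZV = 5:3 ⇒ Z = (5/48, 5/12)
line ZW meets EL at T = (0, 5/11)
W = Z + t·(T−Z) with t = -11/5, so ZW:WT = -11/5:16/5

ZW:WT = -11/16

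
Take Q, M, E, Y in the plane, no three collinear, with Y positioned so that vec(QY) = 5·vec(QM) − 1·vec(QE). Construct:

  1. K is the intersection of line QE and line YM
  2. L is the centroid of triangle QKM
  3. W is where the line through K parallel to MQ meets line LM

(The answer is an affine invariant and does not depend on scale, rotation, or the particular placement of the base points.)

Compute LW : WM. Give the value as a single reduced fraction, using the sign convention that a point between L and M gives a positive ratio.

Set Q = (0, 0), M = (1, 0), E = (0, 1), Y = (5, -1); any affine frame gives the same invariant.
1. K is the intersection of line QE and line YM ⇒ K = (0, 1/4)
2. L is the centroid of triangle QKM ⇒ L = (1/3, 1/12)
3. W is where the line through K parallel to MQ meets line LM ⇒ W = (-1, 1/4)
W = L + t·(M−L) with t = -2, so LW:WM = t:(1−t) = -2:3

LW:WM = -2/3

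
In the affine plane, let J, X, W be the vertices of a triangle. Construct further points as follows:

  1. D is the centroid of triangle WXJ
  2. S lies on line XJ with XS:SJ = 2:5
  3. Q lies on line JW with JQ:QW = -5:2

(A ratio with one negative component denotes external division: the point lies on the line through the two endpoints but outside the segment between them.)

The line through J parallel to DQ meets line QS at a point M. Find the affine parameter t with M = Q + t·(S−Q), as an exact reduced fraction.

Work in coordinates with J = (0, 0), X = (1, 0), W = (0, 1).
1. D is the centroid of triangle WXJ ⇒ D = (1/3, 1/3)
2. S lies on line XJ with XS:SJ = 2:5 ⇒ S = (5/7, 0)
3. Q lies on line JW with JQ:QW = -5:2 ⇒ Q = (0, 5/3)
through J parallel to DQ: direction (-1/3, 4/3); meets QS at M = (-1, 4)
M = Q + t·(S−Q) with t = -7/5

t = -7/5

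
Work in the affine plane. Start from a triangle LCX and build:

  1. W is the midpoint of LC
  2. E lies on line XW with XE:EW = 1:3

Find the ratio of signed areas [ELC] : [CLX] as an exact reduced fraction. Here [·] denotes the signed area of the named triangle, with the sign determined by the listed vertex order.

[ELC]:[CLX] = -3/4

Work in coordinates with L = (0, 0), C = (1, 0), X = (0, 1).
1. W is the midpoint of LC ⇒ W = (1/2, 0)
2. E lies on line XW with XE:EW = 1:3 ⇒ E = (1/8, 3/4)
2·[ELC] = 3/4, 2·[CLX] = -1
[ELC]:[CLX] = 3/4:-1 = -3/4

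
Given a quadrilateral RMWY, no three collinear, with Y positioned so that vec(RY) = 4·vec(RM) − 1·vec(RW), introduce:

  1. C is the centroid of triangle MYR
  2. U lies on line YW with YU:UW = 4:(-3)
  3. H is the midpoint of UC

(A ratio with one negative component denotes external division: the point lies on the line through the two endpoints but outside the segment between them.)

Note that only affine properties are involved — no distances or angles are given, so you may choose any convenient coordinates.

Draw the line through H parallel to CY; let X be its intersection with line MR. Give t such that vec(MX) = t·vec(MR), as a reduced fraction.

Choose coordinates R = (0, 0), M = (1, 0), W = (0, 1), Y = (4, -1).
1. C is the centroid of triangle MYR ⇒ C = (5/3, -1/3)
2. U lies on line YW with YU:UW = 4:(-3) ⇒ U = (-12, 7)
3. H is the midpoint of UC ⇒ H = (-31/6, 10/3)
through H parallel to CY: direction (7/3, -2/3); meets MR at X = (13/2, 0)
X = M + t·(R−M) with t = -11/2

t = -11/2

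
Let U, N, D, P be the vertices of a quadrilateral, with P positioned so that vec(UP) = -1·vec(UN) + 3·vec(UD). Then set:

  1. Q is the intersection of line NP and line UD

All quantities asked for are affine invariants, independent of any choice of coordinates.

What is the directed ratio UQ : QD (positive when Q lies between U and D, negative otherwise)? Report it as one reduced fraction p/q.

UQ:QD = -3

Set U = (0, 0), N = (1, 0), D = (0, 1), P = (-1, 3); any affine frame gives the same invariant.
1. Q is the intersection of line NP and line UD ⇒ Q = (0, 3/2)
Q = U + t·(D−U) with t = 3/2, so UQ:QD = t:(1−t) = 3/2:-1/2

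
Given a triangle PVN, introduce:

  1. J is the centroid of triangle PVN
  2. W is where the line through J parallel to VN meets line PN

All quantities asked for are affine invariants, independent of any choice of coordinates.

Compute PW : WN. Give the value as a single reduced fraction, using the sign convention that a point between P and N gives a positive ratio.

Set P = (0, 0), V = (1, 0), N = (0, 1); any affine frame gives the same invariant.
1. J is the centroid of triangle PVN ⇒ J = (1/3, 1/3)
2. W is where the line through J parallel to VN meets line PN ⇒ W = (0, 2/3)
W = P + t·(N−P) with t = 2/3, so PW:WN = t:(1−t) = 2/3:1/3

PW:WN = 2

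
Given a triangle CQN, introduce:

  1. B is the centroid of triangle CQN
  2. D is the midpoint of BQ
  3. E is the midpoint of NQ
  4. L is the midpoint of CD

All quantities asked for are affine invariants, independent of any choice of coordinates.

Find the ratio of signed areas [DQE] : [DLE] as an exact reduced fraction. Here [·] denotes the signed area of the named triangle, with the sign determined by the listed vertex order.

Work in coordinates with C = (0, 0), Q = (1, 0), N = (0, 1).
1. B is the centroid of triangle CQN ⇒ B = (1/3, 1/3)
2. D is the midpoint of BQ ⇒ D = (2/3, 1/6)
3. E is the midpoint of NQ ⇒ E = (1/2, 1/2)
4. L is the midpoint of CD ⇒ L = (1/3, 1/12)
2·[DQE] = 1/12, 2·[DLE] = -1/8
[DQE]:[DLE] = 1/12:-1/8 = -2/3

[DQE]:[DLE] = -2/3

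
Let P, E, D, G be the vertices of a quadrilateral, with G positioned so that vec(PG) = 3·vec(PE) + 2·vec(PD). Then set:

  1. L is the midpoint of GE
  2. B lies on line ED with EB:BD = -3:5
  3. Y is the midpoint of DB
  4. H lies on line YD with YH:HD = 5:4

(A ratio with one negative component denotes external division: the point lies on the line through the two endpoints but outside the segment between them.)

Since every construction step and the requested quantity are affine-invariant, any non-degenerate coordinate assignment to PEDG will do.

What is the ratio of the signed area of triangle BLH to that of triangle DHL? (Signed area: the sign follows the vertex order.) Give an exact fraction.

[BLH]:[DHL] = 7/2

Set P = (0, 0), E = (1, 0), D = (0, 1), G = (3, 2); any affine frame gives the same invariant.
1. L is the midpoint of GE ⇒ L = (2, 1)
2. B lies on line ED with EB:BD = -3:5 ⇒ B = (5/2, -3/2)
3. Y is the midpoint of DB ⇒ Y = (5/4, -1/4)
4. H lies on line YD with YH:HD = 5:4 ⇒ H = (5/9, 4/9)
2·[BLH] = 35/9, 2·[DHL] = 10/9
[BLH]:[DHL] = 35/9:10/9 = 7/2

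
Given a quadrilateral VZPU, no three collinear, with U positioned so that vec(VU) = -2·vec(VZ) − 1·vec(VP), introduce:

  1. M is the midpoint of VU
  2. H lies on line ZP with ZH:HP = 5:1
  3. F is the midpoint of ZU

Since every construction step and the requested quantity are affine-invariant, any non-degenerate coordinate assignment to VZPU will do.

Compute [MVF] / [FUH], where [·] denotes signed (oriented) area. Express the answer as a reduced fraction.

[MVF]:[FUH] = 3/20

Set V = (0, 0), Z = (1, 0), P = (0, 1), U = (-2, -1); any affine frame gives the same invariant.
1. M is the midpoint of VU ⇒ M = (-1, -1/2)
2. H lies on line ZP with ZH:HP = 5:1 ⇒ H = (1/6, 5/6)
3. F is the midpoint of ZU ⇒ F = (-1/2, -1/2)
2·[MVF] = -1/4, 2·[FUH] = -5/3
[MVF]:[FUH] = -1/4:-5/3 = 3/20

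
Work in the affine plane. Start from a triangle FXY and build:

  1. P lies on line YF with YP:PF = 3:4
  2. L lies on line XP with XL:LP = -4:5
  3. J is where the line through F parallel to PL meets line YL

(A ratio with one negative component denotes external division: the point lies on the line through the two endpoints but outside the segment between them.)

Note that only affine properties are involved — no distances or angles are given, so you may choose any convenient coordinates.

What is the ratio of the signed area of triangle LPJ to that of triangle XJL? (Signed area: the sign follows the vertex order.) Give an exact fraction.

[LPJ]:[XJL] = 5/4

Choose coordinates F = (0, 0), X = (1, 0), Y = (0, 1).
1. P lies on line YF with YP:PF = 3:4 ⇒ P = (0, 4/7)
2. L lies on line XP with XL:LP = -4:5 ⇒ L = (5, -16/7)
3. J is where the line through F parallel to PL meets line YL ⇒ J = (35/3, -20/3)
2·[LPJ] = 20/7, 2·[XJL] = 16/7
[LPJ]:[XJL] = 20/7:16/7 = 5/4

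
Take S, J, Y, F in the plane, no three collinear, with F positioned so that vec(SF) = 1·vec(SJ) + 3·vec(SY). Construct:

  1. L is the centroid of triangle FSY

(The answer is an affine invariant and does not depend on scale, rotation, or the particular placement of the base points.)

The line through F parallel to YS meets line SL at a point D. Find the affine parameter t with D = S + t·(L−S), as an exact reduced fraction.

t = 3

Set S = (0, 0), J = (1, 0), Y = (0, 1), F = (1, 3); any affine frame gives the same invariant.
1. L is the centroid of triangle FSY ⇒ L = (1/3, 4/3)
through F parallel to YS: direction (0, -1); meets SL at D = (1, 4)
D = S + t·(L−S) with t = 3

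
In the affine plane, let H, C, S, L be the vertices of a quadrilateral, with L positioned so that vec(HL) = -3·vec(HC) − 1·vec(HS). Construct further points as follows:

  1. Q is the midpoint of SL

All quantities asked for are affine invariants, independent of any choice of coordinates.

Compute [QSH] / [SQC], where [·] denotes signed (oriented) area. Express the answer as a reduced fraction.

[QSH]:[SQC] = -3/5

Set H = (0, 0), C = (1, 0), S = (0, 1), L = (-3, -1); any affine frame gives the same invariant.
1. Q is the midpoint of SL ⇒ Q = (-3/2, 0)
2·[QSH] = -3/2, 2·[SQC] = 5/2
[QSH]:[SQC] = -3/2:5/2 = -3/5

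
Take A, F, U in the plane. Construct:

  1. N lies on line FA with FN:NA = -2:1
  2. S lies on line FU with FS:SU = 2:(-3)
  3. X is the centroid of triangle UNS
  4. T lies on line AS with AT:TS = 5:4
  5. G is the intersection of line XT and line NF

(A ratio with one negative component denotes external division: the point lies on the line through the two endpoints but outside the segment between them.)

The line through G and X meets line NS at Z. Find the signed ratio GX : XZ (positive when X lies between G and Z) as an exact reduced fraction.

Choose coordinates A = (0, 0), F = (1, 0), U = (0, 1).
1. N lies on line FA with FN:NA = -2:1 ⇒ N = (-1, 0)
2. S lies on line FU with FS:SU = 2:(-3) ⇒ S = (3, -2)
3. X is the centroid of triangle UNS ⇒ X = (2/3, -1/3)
4. T lies on line AS with AT:TS = 5:4 ⇒ T = (5/3, -10/9)
5. G is the intersection of line XT and line NF ⇒ G = (5/21, 0)
line GX meets NS at Z = (37/15, -26/15)
X = G + t·(Z−G) with t = 5/26, so GX:XZ = 5/26:21/26

GX:XZ = 5/21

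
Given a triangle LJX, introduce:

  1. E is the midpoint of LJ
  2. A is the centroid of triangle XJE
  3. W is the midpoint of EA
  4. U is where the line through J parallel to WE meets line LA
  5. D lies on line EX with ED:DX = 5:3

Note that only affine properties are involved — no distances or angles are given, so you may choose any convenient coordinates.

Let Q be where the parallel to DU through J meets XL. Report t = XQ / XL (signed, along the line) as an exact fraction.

t = 41/39

Choose coordinates L = (0, 0), J = (1, 0), X = (0, 1).
1. E is the midpoint of LJ ⇒ E = (1/2, 0)
2. A is the centroid of triangle XJE ⇒ A = (1/2, 1/3)
3. W is the midpoint of EA ⇒ W = (1/2, 1/6)
4. U is where the line through J parallel to WE meets line LA ⇒ U = (1, 2/3)
5. D lies on line EX with ED:DX = 5:3 ⇒ D = (3/16, 5/8)
through J parallel to DU: direction (13/16, 1/24); meets XL at Q = (0, -2/39)
Q = X + t·(L−X) with t = 41/39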